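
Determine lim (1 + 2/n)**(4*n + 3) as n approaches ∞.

Let L be the limit and take ln: ln L = lim (4n + 3)·ln(1 + 2/n) = lim (4n + 3)·(2/n + O(1/n²)) = 8.
Hence L = e^(8).

e^(8)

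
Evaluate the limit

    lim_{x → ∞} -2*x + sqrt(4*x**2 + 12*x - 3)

3

An ∞ − ∞ form. Rationalising with the conjugate, the difference becomes (12x - 3) / (√(4*x^2 + 12*x - 3) + 2x).
For large x the denominator behaves like 2·2x, so the quotient tends to 12/4 = 3.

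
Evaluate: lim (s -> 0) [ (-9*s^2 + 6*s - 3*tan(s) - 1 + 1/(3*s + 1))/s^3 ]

Substitution gives 0/0; apply L'Hôpital's rule 3 times.
After differentiating numerator and denominator 3 times the quotient is (12/cos(s)^2 - 18/cos(s)^4 - 162/(3*s + 1)^4)/(6); at s = 0 this is -28.

-28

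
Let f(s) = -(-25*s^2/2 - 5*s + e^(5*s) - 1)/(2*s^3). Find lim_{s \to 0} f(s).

Direct substitution gives 0/0.
Apply L'Hôpital: lim (-25*s + 5*e^(5*s) - 5)/(-6*s^2), still 0/0.
Apply L'Hôpital: lim (25*e^(5*s) - 25)/(-12*s), still 0/0.
After 3 applications of L'Hôpital's rule the quotient is (125*e^(5*s))/(-12); substituting s = 0 gives -125/12.

-125/12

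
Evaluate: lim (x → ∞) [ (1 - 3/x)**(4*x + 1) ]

The base → 1 and the exponent → ∞: a 1^∞ form.
Take logarithms: (4x + 1)·ln(1 - 3/x). Since ln(1+u) ~ u for small u, this behaves like (4x)·(-3/x) → -12.
So the limit is e^(-12).

e^(-12)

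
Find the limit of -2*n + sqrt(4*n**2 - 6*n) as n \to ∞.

An ∞ − ∞ form. Rationalising with the conjugate, the difference becomes (-6n) / (√(4*n^2 - 6*n) + 2n).
For large n the denominator behaves like 2·2n, so the quotient tends to -6/4 = -3/2.

-3/2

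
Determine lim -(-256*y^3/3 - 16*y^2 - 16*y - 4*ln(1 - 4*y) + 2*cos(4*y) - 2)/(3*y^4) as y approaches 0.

Substitution gives 0/0 (the numerator vanishes to order 4).
Expand each term to order y^4: the coefficient of y^4 in 2·cos(4y) is 64/3 and in -4·ln(1 - 4y) is 256.
Lower-order terms cancel with the polynomial part, so the numerator is (832/3)·y^4 + o(y^4), and the limit is (832/3)/(-3) = -832/9.

-832/9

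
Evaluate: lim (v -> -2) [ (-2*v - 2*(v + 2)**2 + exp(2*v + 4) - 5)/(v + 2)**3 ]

Direct substitution gives 0/0.
Apply L'Hôpital: lim (-4*v + 2*e^(2*v + 4) - 10)/(3*(v + 2)^2), still 0/0.
Apply L'Hôpital: lim (4*e^(2*v + 4) - 4)/(6*v + 12), still 0/0.
After 3 applications of L'Hôpital's rule the quotient is (8*e^(2*v + 4))/(6); substituting v = -2 gives 4/3.

4/3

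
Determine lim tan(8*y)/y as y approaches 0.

Substitution gives 0/0.
Since tan(u)/u → 1 as u → 0, tan(8y)/(8y) → 1 and the limit is 8.

8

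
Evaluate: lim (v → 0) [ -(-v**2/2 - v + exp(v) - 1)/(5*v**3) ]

Direct substitution gives 0/0.
Apply L'Hôpital: lim (-v + e^(v) - 1)/(-15*v^2), still 0/0.
Apply L'Hôpital: lim (e^(v) - 1)/(-30*v), still 0/0.
After 3 applications of L'Hôpital's rule the quotient is (e^(v))/(-30); substituting v = 0 gives -1/30.

-1/30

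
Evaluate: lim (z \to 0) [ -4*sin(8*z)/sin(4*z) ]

Substitution gives 0/0.
Divide numerator and denominator by z: sin(8z)/z → 8 and sin(4z)/z → 4, so the limit is -4·8/4 = -8.

-8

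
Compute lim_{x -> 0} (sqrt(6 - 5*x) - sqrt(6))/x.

Substitution gives 0/0. Multiply numerator and denominator by the conjugate √(6 - 5x) + √6.
The numerator becomes (6 - 5x) − 6 = -5x, so the expression simplifies to -5/(√(6 - 5x) + √6).
Letting x → 0 gives -5/(2√6) = -5*√(6)/12.

-5*√(6)/12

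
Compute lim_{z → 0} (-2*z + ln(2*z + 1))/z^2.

Direct substitution gives 0/0.
Apply L'Hôpital: lim (-2 + 2/(2*z + 1))/(2*z), still 0/0.
After 2 applications of L'Hôpital's rule the quotient is (-4/(2*z + 1)^2)/(2); substituting z = 0 gives -2.

-2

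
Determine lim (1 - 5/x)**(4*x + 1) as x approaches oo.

e^(-20)

Let L be the limit and take ln: ln L = lim (4x + 1)·ln(1 - 5/x) = lim (4x + 1)·(-5/x + O(1/x²)) = -20.
Hence L = e^(-20).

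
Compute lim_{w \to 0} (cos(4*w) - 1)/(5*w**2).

Direct substitution gives 0/0.
Apply L'Hôpital: lim (-4*sin(4*w))/(10*w), still 0/0.
After 2 applications of L'Hôpital's rule the quotient is (-16*cos(4*w))/(10); substituting w = 0 gives -8/5.

-8/5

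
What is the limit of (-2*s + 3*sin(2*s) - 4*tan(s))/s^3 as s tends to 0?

-16/3

Substitution gives 0/0 (the numerator vanishes to order 3).
Expand each term to order s^3: the coefficient of s^3 in 3·sin(2s) is -4 and in -4·tan(s) is -4/3.
Lower-order terms cancel with the polynomial part, so the numerator is (-16/3)·s^3 + o(s^3), and the limit is (-16/3)/(1) = -16/3.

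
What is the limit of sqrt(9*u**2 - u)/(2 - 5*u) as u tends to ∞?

For large |u|, √(9*u^2 - u) ≈ √9·|u| and the denominator ≈ -5u.
Since u → +∞, |u| = u, giving √9/(-5) = -3/5.

-3/5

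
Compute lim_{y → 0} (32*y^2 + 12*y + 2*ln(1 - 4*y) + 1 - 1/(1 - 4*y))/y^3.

-320/3

Substitution gives 0/0; apply L'Hôpital's rule 3 times.
After differentiating numerator and denominator 3 times the quotient is (128*(8*y - 5)/(4*y - 1)^4)/(6); at y = 0 this is -320/3.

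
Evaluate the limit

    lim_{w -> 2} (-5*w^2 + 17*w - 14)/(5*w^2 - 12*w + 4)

-3/8

At w = 2 both the top and bottom vanish — a removable singularity. Factoring out (w - 2) from each leaves (7 - 5*w)/(5*w - 2), which at w = 2 equals -3/8.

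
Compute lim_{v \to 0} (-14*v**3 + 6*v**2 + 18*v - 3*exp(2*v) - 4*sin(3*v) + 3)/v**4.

Substitution gives 0/0 (the numerator vanishes to order 4).
Expand each term to order v^4: the coefficient of v^4 in -3·e^(2v) is -2 and in -4·sin(3v) is 0.
Lower-order terms cancel with the polynomial part, so the numerator is (-2)·v^4 + o(v^4), and the limit is (-2)/(1) = -2.

-2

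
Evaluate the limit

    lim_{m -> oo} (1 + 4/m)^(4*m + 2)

e^(16)

Write it as [(1 + 4/m)^m]^(4) · (1 + 4/m)^(2). The bracketed term tends to e^(4) and the second factor to 1, so the limit is e^(16).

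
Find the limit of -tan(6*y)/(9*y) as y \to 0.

-2/3

Substitution gives 0/0.
Since tan(u)/u → 1 as u → 0, tan(6y)/(6y) → 1 and the limit is 6/(-9) = -2/3.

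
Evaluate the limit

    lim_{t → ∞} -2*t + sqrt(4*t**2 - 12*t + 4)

-3

This has the form ∞ − ∞. Multiply and divide by the conjugate √(4*t^2 - 12*t + 4) + 2t.
That gives (-12t + 4) / (√(4*t^2 - 12*t + 4) + 2t).
Divide numerator and denominator by t: the limit is -12/(2·2) = -3.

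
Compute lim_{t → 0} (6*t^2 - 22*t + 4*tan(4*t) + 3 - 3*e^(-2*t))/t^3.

268/3

Substitution gives 0/0 (the numerator vanishes to order 3).
Expand each term to order t^3: the coefficient of t^3 in 4·tan(4t) is 256/3 and in -3·e^(-2t) is 4.
Lower-order terms cancel with the polynomial part, so the numerator is (268/3)·t^3 + o(t^3), and the limit is (268/3)/(1) = 268/3.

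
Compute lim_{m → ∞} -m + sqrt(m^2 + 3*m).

This has the form ∞ − ∞. Multiply and divide by the conjugate √(m^2 + 3*m) + m.
That gives (3m) / (√(m^2 + 3*m) + m).
Divide numerator and denominator by m: the limit is 3/(2·1) = 3/2.

3/2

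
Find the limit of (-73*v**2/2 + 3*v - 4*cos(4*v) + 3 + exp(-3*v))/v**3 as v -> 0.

Substitution gives 0/0; apply L'Hôpital's rule 3 times.
After differentiating numerator and denominator 3 times the quotient is (-256*sin(4*v) - 27*e^(-3*v))/(6); at v = 0 this is -9/2.

-9/2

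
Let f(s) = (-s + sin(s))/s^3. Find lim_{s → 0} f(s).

Direct substitution gives 0/0.
Apply L'Hôpital: lim (cos(s) - 1)/(3*s^2), still 0/0.
Apply L'Hôpital: lim (-sin(s))/(6*s), still 0/0.
After 3 applications of L'Hôpital's rule the quotient is (-cos(s))/(6); substituting s = 0 gives -1/6.

-1/6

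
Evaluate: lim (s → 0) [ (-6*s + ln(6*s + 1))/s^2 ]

-18

Direct substitution gives 0/0.
Apply L'Hôpital: lim (-6 + 6/(6*s + 1))/(2*s), still 0/0.
After 2 applications of L'Hôpital's rule the quotient is (-36/(6*s + 1)^2)/(2); substituting s = 0 gives -18.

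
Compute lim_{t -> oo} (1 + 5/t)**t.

The base → 1 and the exponent → ∞: a 1^∞ form.
Take logarithms: (t)·ln(1 + 5/t). Since ln(1+u) ~ u for small u, this behaves like (t)·(5/t) → 5.
So the limit is e^(5).

e^(5)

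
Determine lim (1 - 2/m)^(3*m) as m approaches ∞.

Write it as [(1 - 2/m)^m]^(3) · (1 - 2/m)^(0). The bracketed term tends to e^(-2) and the second factor to 1, so the limit is e^(-6).

e^(-6)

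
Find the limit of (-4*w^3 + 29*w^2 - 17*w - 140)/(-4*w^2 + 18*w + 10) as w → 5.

Direct substitution gives 0/0, so factor. Both numerator and denominator have (w - 5) as a factor.
After cancelling, the expression reduces to (-4*w^2 + 9*w + 28)/(-4*w - 2).
Substituting w = 5 gives 27/22.

27/22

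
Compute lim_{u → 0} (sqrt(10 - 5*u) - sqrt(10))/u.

-√(10)/4

Substitution gives 0/0. Multiply numerator and denominator by the conjugate √(10 - 5u) + √10.
The numerator becomes (10 - 5u) − 10 = -5u, so the expression simplifies to -5/(√(10 - 5u) + √10).
Letting u → 0 gives -5/(2√10) = -√(10)/4.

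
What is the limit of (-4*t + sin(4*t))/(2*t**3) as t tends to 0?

Direct substitution gives 0/0.
Apply L'Hôpital: lim (4*cos(4*t) - 4)/(6*t^2), still 0/0.
Apply L'Hôpital: lim (-16*sin(4*t))/(12*t), still 0/0.
After 3 applications of L'Hôpital's rule the quotient is (-64*cos(4*t))/(12); substituting t = 0 gives -16/3.

-16/3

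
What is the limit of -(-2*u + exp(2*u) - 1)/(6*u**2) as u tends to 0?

Direct substitution gives 0/0.
Apply L'Hôpital: lim (2*e^(2*u) - 2)/(-12*u), still 0/0.
After 2 applications of L'Hôpital's rule the quotient is (4*e^(2*u))/(-12); substituting u = 0 gives -1/3.

-1/3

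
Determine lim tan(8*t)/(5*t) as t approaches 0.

8/5

Substitution gives 0/0.
Since tan(u)/u → 1 as u → 0, tan(8t)/(8t) → 1 and the limit is 8/5.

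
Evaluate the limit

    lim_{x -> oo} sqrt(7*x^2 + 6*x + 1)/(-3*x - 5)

For large |x|, √(7*x^2 + 6*x + 1) ≈ √7·|x| and the denominator ≈ -3x.
Since x → +∞, |x| = x, giving √7/(-3) = -√(7)/3.

-√(7)/3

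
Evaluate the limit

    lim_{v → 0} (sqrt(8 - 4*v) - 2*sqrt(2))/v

A 0/0 form; rationalise with √(8 - 4v) + √8. This collapses the numerator to -4v, leaving -4/(√(8 - 4v) + √8) → -4/(2√8) = -√(2)/2.

-√(2)/2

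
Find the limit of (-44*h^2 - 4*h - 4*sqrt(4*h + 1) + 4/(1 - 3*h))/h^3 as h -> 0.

Substitution gives 0/0; apply L'Hôpital's rule 3 times.
After differentiating numerator and denominator 3 times the quotient is (-96/(4*h + 1)^(5/2) + 648/(3*h - 1)^4)/(6); at h = 0 this is 92.

92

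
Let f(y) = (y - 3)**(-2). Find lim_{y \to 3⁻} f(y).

∞

As y → 3⁻, (y - 3) → 0⁻, so (y - 3)^2 → 0⁺ and 1/(y - 3)^2 → ∞.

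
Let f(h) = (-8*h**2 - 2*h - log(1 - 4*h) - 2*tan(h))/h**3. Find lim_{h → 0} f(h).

62/3

Substitution gives 0/0 (the numerator vanishes to order 3).
Expand each term to order h^3: the coefficient of h^3 in -2·tan(h) is -2/3 and in −ln(1 - 4h) is 64/3.
Lower-order terms cancel with the polynomial part, so the numerator is (62/3)·h^3 + o(h^3), and the limit is (62/3)/(1) = 62/3.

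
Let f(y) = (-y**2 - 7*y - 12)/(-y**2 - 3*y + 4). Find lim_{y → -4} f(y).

1/5

Since y = -4 makes numerator and denominator zero, (y + 4) divides both.
Cancelling it gives (-y - 3)/(1 - y); now plug in y = -4 to get 1/5.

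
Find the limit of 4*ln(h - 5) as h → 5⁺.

-∞

As h → 5⁺, h - 5 → 0⁺ and ln(h - 5) → −∞.
Multiplying by 4 gives -∞.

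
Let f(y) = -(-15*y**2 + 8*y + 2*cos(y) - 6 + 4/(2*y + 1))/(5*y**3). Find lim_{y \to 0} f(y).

32/5

Substitution gives 0/0 (the numerator vanishes to order 3).
Expand each term to order y^3: the coefficient of y^3 in 4·1/(1 + 2y) is -32 and in 2·cos(y) is 0.
Lower-order terms cancel with the polynomial part, so the numerator is (-32)·y^3 + o(y^3), and the limit is (-32)/(-5) = 32/5.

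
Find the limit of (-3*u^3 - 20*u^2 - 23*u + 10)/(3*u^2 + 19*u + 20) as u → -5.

Since u = -5 makes numerator and denominator zero, (u + 5) divides both.
Cancelling it gives (-3*u^2 - 5*u + 2)/(3*u + 4); now plug in u = -5 to get 48/11.

48/11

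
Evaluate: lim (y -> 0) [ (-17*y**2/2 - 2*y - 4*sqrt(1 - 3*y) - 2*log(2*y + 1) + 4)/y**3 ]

Substitution gives 0/0; apply L'Hôpital's rule 3 times.
After differentiating numerator and denominator 3 times the quotient is (-32/(2*y + 1)^3 + 81/(2*(1 - 3*y)^(5/2)))/(6); at y = 0 this is 17/12.

17/12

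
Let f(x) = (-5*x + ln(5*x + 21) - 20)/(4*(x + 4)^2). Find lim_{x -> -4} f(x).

Direct substitution gives 0/0.
Apply L'Hôpital: lim (-5 + 5/(5*x + 21))/(8*x + 32), still 0/0.
After 2 applications of L'Hôpital's rule the quotient is (-25/(5*x + 21)^2)/(8); substituting x = -4 gives -25/8.

-25/8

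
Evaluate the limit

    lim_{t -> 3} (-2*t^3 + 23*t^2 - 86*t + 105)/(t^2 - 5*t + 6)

Since t = 3 makes numerator and denominator zero, (t - 3) divides both.
Cancelling it gives (-2*t^2 + 17*t - 35)/(t - 2); now plug in t = 3 to get -2.

-2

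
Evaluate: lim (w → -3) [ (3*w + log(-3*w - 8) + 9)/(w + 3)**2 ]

-9/2

Direct substitution gives 0/0.
Apply L'Hôpital: lim (3 - 3/(-3*w - 8))/(2*w + 6), still 0/0.
After 2 applications of L'Hôpital's rule the quotient is (-9/(-3*w - 8)^2)/(2); substituting w = -3 gives -9/2.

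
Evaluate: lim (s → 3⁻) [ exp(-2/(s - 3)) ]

As s → 3⁻, -2/(s - 3) → +∞, so e^(-2/(s - 3)) → ∞.

∞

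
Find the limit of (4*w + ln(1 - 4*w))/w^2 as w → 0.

Direct substitution gives 0/0.
Apply L'Hôpital: lim (4 - 4/(1 - 4*w))/(2*w), still 0/0.
After 2 applications of L'Hôpital's rule the quotient is (-16/(1 - 4*w)^2)/(2); substituting w = 0 gives -8.

-8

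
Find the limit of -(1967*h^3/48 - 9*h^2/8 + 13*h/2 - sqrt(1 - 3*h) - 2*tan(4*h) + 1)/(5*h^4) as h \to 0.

-81/128

Substitution gives 0/0 (the numerator vanishes to order 4).
Expand each term to order h^4: the coefficient of h^4 in −√(1 - 3h) is 405/128 and in -2·tan(4h) is 0.
Lower-order terms cancel with the polynomial part, so the numerator is (405/128)·h^4 + o(h^4), and the limit is (405/128)/(-5) = -81/128.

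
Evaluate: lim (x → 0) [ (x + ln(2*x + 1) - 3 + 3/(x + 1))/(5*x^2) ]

Substitution gives 0/0; apply L'Hôpital's rule 2 times.
After differentiating numerator and denominator 2 times the quotient is (-4/(2*x + 1)^2 + 6/(x + 1)^3)/(10); at x = 0 this is 1/5.

1/5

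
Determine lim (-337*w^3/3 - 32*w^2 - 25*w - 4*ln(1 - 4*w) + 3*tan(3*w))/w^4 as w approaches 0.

256

Substitution gives 0/0 (the numerator vanishes to order 4).
Expand each term to order w^4: the coefficient of w^4 in 3·tan(3w) is 0 and in -4·ln(1 - 4w) is 256.
Lower-order terms cancel with the polynomial part, so the numerator is (256)·w^4 + o(w^4), and the limit is (256)/(1) = 256.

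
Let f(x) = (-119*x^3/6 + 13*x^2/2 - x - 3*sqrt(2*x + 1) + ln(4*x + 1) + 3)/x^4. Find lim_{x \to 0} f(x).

Substitution gives 0/0 (the numerator vanishes to order 4).
Expand each term to order x^4: the coefficient of x^4 in ln(1 + 4x) is -64 and in -3·√(1 + 2x) is 15/8.
Lower-order terms cancel with the polynomial part, so the numerator is (-497/8)·x^4 + o(x^4), and the limit is (-497/8)/(1) = -497/8.

-497/8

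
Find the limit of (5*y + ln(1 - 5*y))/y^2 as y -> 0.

-25/2

Direct substitution gives 0/0.
Apply L'Hôpital: lim (5 - 5/(1 - 5*y))/(2*y), still 0/0.
After 2 applications of L'Hôpital's rule the quotient is (-25/(1 - 5*y)^2)/(2); substituting y = 0 gives -25/2.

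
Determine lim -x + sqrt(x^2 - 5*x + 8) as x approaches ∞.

An ∞ − ∞ form. Rationalising with the conjugate, the difference becomes (-5x + 8) / (√(x^2 - 5*x + 8) + x).
For large x the denominator behaves like 2·x, so the quotient tends to -5/2 = -5/2.

-5/2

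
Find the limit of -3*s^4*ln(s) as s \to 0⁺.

0

This is a 0·(−∞) form. Rewrite as -3·ln(s) / s^(−4) and apply L'Hôpital:
the derivative quotient is -3·(1/s) / (−4·s^(−5)) = (3/4)·s^4 → 0.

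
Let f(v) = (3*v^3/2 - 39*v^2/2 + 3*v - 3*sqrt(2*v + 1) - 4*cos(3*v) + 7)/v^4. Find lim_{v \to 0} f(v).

-93/8

Substitution gives 0/0; apply L'Hôpital's rule 4 times.
After differentiating numerator and denominator 4 times the quotient is (-324*cos(3*v) + 45/(2*v + 1)^(7/2))/(24); at v = 0 this is -93/8.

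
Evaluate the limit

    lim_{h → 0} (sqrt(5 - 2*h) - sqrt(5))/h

Substitution gives 0/0. Multiply numerator and denominator by the conjugate √(5 - 2h) + √5.
The numerator becomes (5 - 2h) − 5 = -2h, so the expression simplifies to -2/(√(5 - 2h) + √5).
Letting h → 0 gives -2/(2√5) = -√(5)/5.

-√(5)/5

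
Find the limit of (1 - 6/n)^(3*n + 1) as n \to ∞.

e^(-18)

Write it as [(1 - 6/n)^n]^(3) · (1 - 6/n)^(1). The bracketed term tends to e^(-6) and the second factor to 1, so the limit is e^(-18).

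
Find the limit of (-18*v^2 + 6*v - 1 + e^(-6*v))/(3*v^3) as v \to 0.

Direct substitution gives 0/0.
Apply L'Hôpital: lim (-36*v + 6 - 6*e^(-6*v))/(9*v^2), still 0/0.
Apply L'Hôpital: lim (-36 + 36*e^(-6*v))/(18*v), still 0/0.
After 3 applications of L'Hôpital's rule the quotient is (-216*e^(-6*v))/(18); substituting v = 0 gives -12.

-12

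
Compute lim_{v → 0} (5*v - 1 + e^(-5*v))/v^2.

Direct substitution gives 0/0.
Apply L'Hôpital: lim (5 - 5*e^(-5*v))/(2*v), still 0/0.
After 2 applications of L'Hôpital's rule the quotient is (25*e^(-5*v))/(2); substituting v = 0 gives 25/2.

25/2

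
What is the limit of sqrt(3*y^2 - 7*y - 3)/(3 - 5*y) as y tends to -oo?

√(3)/5

For large |y|, √(3*y^2 - 7*y - 3) ≈ √3·|y| and the denominator ≈ -5y.
Since y → −∞, |y| = −y, giving −√3/(-5) = √(3)/5.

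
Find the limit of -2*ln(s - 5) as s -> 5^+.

∞

As s → 5⁺, s - 5 → 0⁺ and ln(s - 5) → −∞.
Multiplying by -2 gives ∞.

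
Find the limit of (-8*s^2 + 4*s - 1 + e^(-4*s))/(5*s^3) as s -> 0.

Direct substitution gives 0/0.
Apply L'Hôpital: lim (-16*s + 4 - 4*e^(-4*s))/(15*s^2), still 0/0.
Apply L'Hôpital: lim (-16 + 16*e^(-4*s))/(30*s), still 0/0.
After 3 applications of L'Hôpital's rule the quotient is (-64*e^(-4*s))/(30); substituting s = 0 gives -32/15.

-32/15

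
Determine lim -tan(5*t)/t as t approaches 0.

-5

Substitution gives 0/0.
Since tan(u)/u → 1 as u → 0, tan(5t)/(5t) → 1 and the limit is 5/(-1) = -5.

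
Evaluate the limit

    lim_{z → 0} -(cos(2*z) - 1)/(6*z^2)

Direct substitution gives 0/0.
Apply L'Hôpital: lim (-2*sin(2*z))/(-12*z), still 0/0.
After 2 applications of L'Hôpital's rule the quotient is (-4*cos(2*z))/(-12); substituting z = 0 gives 1/3.

1/3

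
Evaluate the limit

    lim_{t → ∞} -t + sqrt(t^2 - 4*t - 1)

-2

An ∞ − ∞ form. Rationalising with the conjugate, the difference becomes (-4t - 1) / (√(t^2 - 4*t - 1) + t).
For large t the denominator behaves like 2·t, so the quotient tends to -4/2 = -2.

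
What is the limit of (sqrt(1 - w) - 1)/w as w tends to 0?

Substitution gives 0/0. Multiply numerator and denominator by the conjugate √(1 - w) + √1.
The numerator becomes (1 - w) − 1 = -w, so the expression simplifies to -1/(√(1 - w) + √1).
Letting w → 0 gives -1/(2√1) = -1/2.

-1/2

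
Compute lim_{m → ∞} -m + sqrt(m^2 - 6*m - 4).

This has the form ∞ − ∞. Multiply and divide by the conjugate √(m^2 - 6*m - 4) + m.
That gives (-6m - 4) / (√(m^2 - 6*m - 4) + m).
Divide numerator and denominator by m: the limit is -6/(2·1) = -3.

-3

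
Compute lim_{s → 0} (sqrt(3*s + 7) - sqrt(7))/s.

3*√(7)/14

A 0/0 form; rationalise with √(7 + 3s) + √7. This collapses the numerator to 3s, leaving 3/(√(7 + 3s) + √7) → 3/(2√7) = 3*√(7)/14.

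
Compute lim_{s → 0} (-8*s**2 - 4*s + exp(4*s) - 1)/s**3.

Direct substitution gives 0/0.
Apply L'Hôpital: lim (-16*s + 4*e^(4*s) - 4)/(3*s^2), still 0/0.
Apply L'Hôpital: lim (16*e^(4*s) - 16)/(6*s), still 0/0.
After 3 applications of L'Hôpital's rule the quotient is (64*e^(4*s))/(6); substituting s = 0 gives 32/3.

32/3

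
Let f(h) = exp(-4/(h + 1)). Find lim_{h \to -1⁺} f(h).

As h → -1⁺, -4/(h + 1) → −∞, so e^(-4/(h + 1)) → 0.

0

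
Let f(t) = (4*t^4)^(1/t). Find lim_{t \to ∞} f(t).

Base → ∞ and exponent → 0: an ∞^0 form.
Take logs: (1/t)·ln(4·t^4) = (ln 4 + 4·ln t)/t → 0.
So the limit is e^0 = 1.

1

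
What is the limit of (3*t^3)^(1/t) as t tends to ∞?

Base → ∞ and exponent → 0: an ∞^0 form.
Take logs: (1/t)·ln(3·t^3) = (ln 3 + 3·ln t)/t → 0.
So the limit is e^0 = 1.

1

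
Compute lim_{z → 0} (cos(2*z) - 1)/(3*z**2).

-2/3

Direct substitution gives 0/0.
Apply L'Hôpital: lim (-2*sin(2*z))/(6*z), still 0/0.
After 2 applications of L'Hôpital's rule the quotient is (-4*cos(2*z))/(6); substituting z = 0 gives -2/3.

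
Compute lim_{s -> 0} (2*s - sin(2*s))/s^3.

4/3

Direct substitution gives 0/0.
Apply L'Hôpital: lim (2 - 2*cos(2*s))/(3*s^2), still 0/0.
Apply L'Hôpital: lim (4*sin(2*s))/(6*s), still 0/0.
After 3 applications of L'Hôpital's rule the quotient is (8*cos(2*s))/(6); substituting s = 0 gives 4/3.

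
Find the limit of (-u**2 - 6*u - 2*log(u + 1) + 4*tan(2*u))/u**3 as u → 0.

Substitution gives 0/0 (the numerator vanishes to order 3).
Expand each term to order u^3: the coefficient of u^3 in -2·ln(1 + u) is -2/3 and in 4·tan(2u) is 32/3.
Lower-order terms cancel with the polynomial part, so the numerator is (10)·u^3 + o(u^3), and the limit is (10)/(1) = 10.

10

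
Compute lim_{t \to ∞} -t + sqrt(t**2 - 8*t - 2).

This has the form ∞ − ∞. Multiply and divide by the conjugate √(t^2 - 8*t - 2) + t.
That gives (-8t - 2) / (√(t^2 - 8*t - 2) + t).
Divide numerator and denominator by t: the limit is -8/(2·1) = -4.

-4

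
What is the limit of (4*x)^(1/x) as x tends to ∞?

Base → ∞ and exponent → 0: an ∞^0 form.
Take logs: (1/x)·ln(4·x^1) = (ln 4 + 1·ln x)/x → 0.
So the limit is e^0 = 1.

1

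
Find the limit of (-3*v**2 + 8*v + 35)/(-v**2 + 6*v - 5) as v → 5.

Since v = 5 makes numerator and denominator zero, (v - 5) divides both.
Cancelling it gives (-3*v - 7)/(1 - v); now plug in v = 5 to get 11/2.

11/2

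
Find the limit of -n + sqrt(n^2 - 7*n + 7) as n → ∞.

-7/2

This has the form ∞ − ∞. Multiply and divide by the conjugate √(n^2 - 7*n + 7) + n.
That gives (-7n + 7) / (√(n^2 - 7*n + 7) + n).
Divide numerator and denominator by n: the limit is -7/(2·1) = -7/2.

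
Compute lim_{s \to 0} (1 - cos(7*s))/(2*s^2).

Substitution gives 0/0.
Use (1 − cos u)/u² → 1/2 with u = 7s: the limit is 7²/(2·2) = 49/4.

49/4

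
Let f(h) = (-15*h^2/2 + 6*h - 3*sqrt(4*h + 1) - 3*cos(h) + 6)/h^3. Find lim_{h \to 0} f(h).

-12

Substitution gives 0/0 (the numerator vanishes to order 3).
Expand each term to order h^3: the coefficient of h^3 in -3·cos(h) is 0 and in -3·√(1 + 4h) is -12.
Lower-order terms cancel with the polynomial part, so the numerator is (-12)·h^3 + o(h^3), and the limit is (-12)/(1) = -12.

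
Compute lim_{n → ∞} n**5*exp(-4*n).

Write as n^5/e^{4n}, an ∞/∞ form.
Exponential growth dominates any polynomial, so repeated L'Hôpital (or the standard result) gives 0.

0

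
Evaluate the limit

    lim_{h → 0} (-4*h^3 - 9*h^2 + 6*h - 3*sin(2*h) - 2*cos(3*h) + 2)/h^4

-27/4

Substitution gives 0/0 (the numerator vanishes to order 4).
Expand each term to order h^4: the coefficient of h^4 in -2·cos(3h) is -27/4 and in -3·sin(2h) is 0.
Lower-order terms cancel with the polynomial part, so the numerator is (-27/4)·h^4 + o(h^4), and the limit is (-27/4)/(1) = -27/4.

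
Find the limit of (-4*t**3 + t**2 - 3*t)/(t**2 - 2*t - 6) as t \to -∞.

∞

The numerator has higher degree (3 > 2); the quotient behaves like (-4/(1))·t^1 for large |t|.
As t → −∞ this diverges to ∞.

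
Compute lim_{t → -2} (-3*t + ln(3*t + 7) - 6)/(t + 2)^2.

-9/2

Direct substitution gives 0/0.
Apply L'Hôpital: lim (-3 + 3/(3*t + 7))/(2*t + 4), still 0/0.
After 2 applications of L'Hôpital's rule the quotient is (-9/(3*t + 7)^2)/(2); substituting t = -2 gives -9/2.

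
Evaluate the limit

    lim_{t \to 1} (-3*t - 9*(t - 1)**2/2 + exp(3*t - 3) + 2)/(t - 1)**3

Direct substitution gives 0/0.
Apply L'Hôpital: lim (-9*t + 3*e^(3*t - 3) + 6)/(3*(t - 1)^2), still 0/0.
Apply L'Hôpital: lim (9*e^(3*t - 3) - 9)/(6*t - 6), still 0/0.
After 3 applications of L'Hôpital's rule the quotient is (27*e^(3*t - 3))/(6); substituting t = 1 gives 9/2.

9/2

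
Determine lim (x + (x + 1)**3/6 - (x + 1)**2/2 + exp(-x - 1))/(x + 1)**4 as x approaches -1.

Direct substitution gives 0/0.
Apply L'Hôpital: lim (-x + (x + 1)^2/2 - e^(-x - 1))/(4*(x + 1)^3), still 0/0.
Apply L'Hôpital: lim (x + e^(-x - 1))/(12*(x + 1)^2), still 0/0.
Apply L'Hôpital: lim (1 - e^(-x - 1))/(24*x + 24), still 0/0.
After 4 applications of L'Hôpital's rule the quotient is (e^(-x - 1))/(24); substituting x = -1 gives 1/24.

1/24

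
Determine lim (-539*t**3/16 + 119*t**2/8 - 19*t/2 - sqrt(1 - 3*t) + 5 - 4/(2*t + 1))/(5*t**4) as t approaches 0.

-7787/640

Substitution gives 0/0; apply L'Hôpital's rule 4 times.
After differentiating numerator and denominator 4 times the quotient is (-1536/(2*t + 1)^5 + 1215/(16*(1 - 3*t)^(7/2)))/(120); at t = 0 this is -7787/640.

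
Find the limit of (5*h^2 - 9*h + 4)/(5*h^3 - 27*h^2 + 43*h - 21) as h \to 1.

1/4

At h = 1 both the top and bottom vanish — a removable singularity. Factoring out (h - 1) from each leaves (5*h - 4)/(5*h^2 - 22*h + 21), which at h = 1 equals 1/4.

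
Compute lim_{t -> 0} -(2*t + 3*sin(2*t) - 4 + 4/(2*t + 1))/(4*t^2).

-4

Substitution gives 0/0; apply L'Hôpital's rule 2 times.
After differentiating numerator and denominator 2 times the quotient is (-12*sin(2*t) + 32/(2*t + 1)^3)/(-8); at t = 0 this is -4.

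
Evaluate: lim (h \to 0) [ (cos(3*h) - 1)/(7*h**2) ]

-9/14

Direct substitution gives 0/0.
Apply L'Hôpital: lim (-3*sin(3*h))/(14*h), still 0/0.
After 2 applications of L'Hôpital's rule the quotient is (-9*cos(3*h))/(14); substituting h = 0 gives -9/14.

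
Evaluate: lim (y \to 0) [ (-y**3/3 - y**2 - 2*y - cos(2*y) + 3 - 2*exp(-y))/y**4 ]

Substitution gives 0/0 (the numerator vanishes to order 4).
Expand each term to order y^4: the coefficient of y^4 in -2·e^(-y) is -1/12 and in −cos(2y) is -2/3.
Lower-order terms cancel with the polynomial part, so the numerator is (-3/4)·y^4 + o(y^4), and the limit is (-3/4)/(1) = -3/4.

-3/4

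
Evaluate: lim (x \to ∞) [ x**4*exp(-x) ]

Write as x^4/e^{1x}, an ∞/∞ form.
Exponential growth dominates any polynomial, so repeated L'Hôpital (or the standard result) gives 0.

0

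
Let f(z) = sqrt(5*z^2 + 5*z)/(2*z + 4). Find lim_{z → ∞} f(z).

√(5)/2

For large |z|, √(5*z^2 + 5*z) ≈ √5·|z| and the denominator ≈ 2z.
Since z → +∞, |z| = z, giving √5/(2) = √(5)/2.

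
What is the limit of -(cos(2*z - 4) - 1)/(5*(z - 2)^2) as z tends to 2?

2/5

Direct substitution gives 0/0.
Apply L'Hôpital: lim (-2*sin(2*z - 4))/(20 - 10*z), still 0/0.
After 2 applications of L'Hôpital's rule the quotient is (-4*cos(2*z - 4))/(-10); substituting z = 2 gives 2/5.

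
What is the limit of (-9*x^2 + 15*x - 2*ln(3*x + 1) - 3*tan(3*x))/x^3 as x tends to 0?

Substitution gives 0/0; apply L'Hôpital's rule 3 times.
After differentiating numerator and denominator 3 times the quotient is (54*(12*(3*x + 1)^3*(cos(6*x) - 2)/(cos(6*x) + 1)^2 - 2)/(3*x + 1)^3)/(6); at x = 0 this is -45.

-45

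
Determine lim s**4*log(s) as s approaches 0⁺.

This is a 0·(−∞) form. Rewrite as 1·ln(s) / s^(−4) and apply L'Hôpital:
the derivative quotient is 1·(1/s) / (−4·s^(−5)) = (-1/4)·s^4 → 0.

0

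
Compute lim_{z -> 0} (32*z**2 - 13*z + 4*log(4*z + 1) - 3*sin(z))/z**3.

515/6

Substitution gives 0/0 (the numerator vanishes to order 3).
Expand each term to order z^3: the coefficient of z^3 in -3·sin(z) is 1/2 and in 4·ln(1 + 4z) is 256/3.
Lower-order terms cancel with the polynomial part, so the numerator is (515/6)·z^3 + o(z^3), and the limit is (515/6)/(1) = 515/6.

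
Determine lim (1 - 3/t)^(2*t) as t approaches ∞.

The base → 1 and the exponent → ∞: a 1^∞ form.
Take logarithms: (2t)·ln(1 - 3/t). Since ln(1+u) ~ u for small u, this behaves like (2t)·(-3/t) → -6.
So the limit is e^(-6).

e^(-6)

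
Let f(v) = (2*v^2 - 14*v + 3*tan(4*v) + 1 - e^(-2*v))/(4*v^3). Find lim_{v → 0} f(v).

49/3

Substitution gives 0/0 (the numerator vanishes to order 3).
Expand each term to order v^3: the coefficient of v^3 in −e^(-2v) is 4/3 and in 3·tan(4v) is 64.
Lower-order terms cancel with the polynomial part, so the numerator is (196/3)·v^3 + o(v^3), and the limit is (196/3)/(4) = 49/3.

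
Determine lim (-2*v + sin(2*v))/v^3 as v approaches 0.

-4/3

Direct substitution gives 0/0.
Apply L'Hôpital: lim (2*cos(2*v) - 2)/(3*v^2), still 0/0.
Apply L'Hôpital: lim (-4*sin(2*v))/(6*v), still 0/0.
After 3 applications of L'Hôpital's rule the quotient is (-8*cos(2*v))/(6); substituting v = 0 gives -4/3.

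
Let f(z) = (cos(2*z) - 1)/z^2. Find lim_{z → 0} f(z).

-2

Direct substitution gives 0/0.
Apply L'Hôpital: lim (-2*sin(2*z))/(2*z), still 0/0.
After 2 applications of L'Hôpital's rule the quotient is (-4*cos(2*z))/(2); substituting z = 0 gives -2.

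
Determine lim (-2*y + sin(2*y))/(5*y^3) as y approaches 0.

Direct substitution gives 0/0.
Apply L'Hôpital: lim (2*cos(2*y) - 2)/(15*y^2), still 0/0.
Apply L'Hôpital: lim (-4*sin(2*y))/(30*y), still 0/0.
After 3 applications of L'Hôpital's rule the quotient is (-8*cos(2*y))/(30); substituting y = 0 gives -4/15.

-4/15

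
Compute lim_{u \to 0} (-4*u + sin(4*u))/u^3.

Direct substitution gives 0/0.
Apply L'Hôpital: lim (4*cos(4*u) - 4)/(3*u^2), still 0/0.
Apply L'Hôpital: lim (-16*sin(4*u))/(6*u), still 0/0.
After 3 applications of L'Hôpital's rule the quotient is (-64*cos(4*u))/(6); substituting u = 0 gives -32/3.

-32/3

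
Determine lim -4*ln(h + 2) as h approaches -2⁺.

∞

As h → -2⁺, h + 2 → 0⁺ and ln(h + 2) → −∞.
Multiplying by -4 gives ∞.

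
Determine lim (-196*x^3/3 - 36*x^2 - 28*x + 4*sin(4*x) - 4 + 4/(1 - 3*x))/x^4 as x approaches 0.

324

Substitution gives 0/0 (the numerator vanishes to order 4).
Expand each term to order x^4: the coefficient of x^4 in 4·sin(4x) is 0 and in 4·1/(1 - 3x) is 324.
Lower-order terms cancel with the polynomial part, so the numerator is (324)·x^4 + o(x^4), and the limit is (324)/(1) = 324.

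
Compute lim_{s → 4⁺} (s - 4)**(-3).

∞

As s → 4⁺, (s - 4) → 0⁺, so (s - 4)^3 → 0⁺ and 1/(s - 4)^3 → ∞.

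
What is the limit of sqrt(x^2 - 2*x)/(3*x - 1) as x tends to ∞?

1/3

For large |x|, √(x^2 - 2*x) ≈ √1·|x| and the denominator ≈ 3x.
Since x → +∞, |x| = x, giving √1/(3) = 1/3.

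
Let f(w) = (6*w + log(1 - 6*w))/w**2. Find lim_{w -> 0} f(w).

-18

Direct substitution gives 0/0.
Apply L'Hôpital: lim (6 - 6/(1 - 6*w))/(2*w), still 0/0.
After 2 applications of L'Hôpital's rule the quotient is (-36/(1 - 6*w)^2)/(2); substituting w = 0 gives -18.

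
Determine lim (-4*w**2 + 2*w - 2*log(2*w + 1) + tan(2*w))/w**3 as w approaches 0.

-8/3

Substitution gives 0/0 (the numerator vanishes to order 3).
Expand each term to order w^3: the coefficient of w^3 in -2·ln(1 + 2w) is -16/3 and in tan(2w) is 8/3.
Lower-order terms cancel with the polynomial part, so the numerator is (-8/3)·w^3 + o(w^3), and the limit is (-8/3)/(1) = -8/3.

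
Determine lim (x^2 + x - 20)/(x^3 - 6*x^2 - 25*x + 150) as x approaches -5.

Since x = -5 makes numerator and denominator zero, (x + 5) divides both.
Cancelling it gives (x - 4)/(x^2 - 11*x + 30); now plug in x = -5 to get -9/110.

-9/110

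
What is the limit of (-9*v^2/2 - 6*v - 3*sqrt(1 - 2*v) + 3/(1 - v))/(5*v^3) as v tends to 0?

9/10

Substitution gives 0/0; apply L'Hôpital's rule 3 times.
After differentiating numerator and denominator 3 times the quotient is (18/(v - 1)^4 + 9/(1 - 2*v)^(5/2))/(30); at v = 0 this is 9/10.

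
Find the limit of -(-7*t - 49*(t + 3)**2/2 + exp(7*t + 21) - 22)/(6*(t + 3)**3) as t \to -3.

Direct substitution gives 0/0.
Apply L'Hôpital: lim (-49*t + 7*e^(7*t + 21) - 154)/(-18*(t + 3)^2), still 0/0.
Apply L'Hôpital: lim (49*e^(7*t + 21) - 49)/(-36*t - 108), still 0/0.
After 3 applications of L'Hôpital's rule the quotient is (343*e^(7*t + 21))/(-36); substituting t = -3 gives -343/36.

-343/36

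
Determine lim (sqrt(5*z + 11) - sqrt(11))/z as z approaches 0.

Substitution gives 0/0. Multiply numerator and denominator by the conjugate √(11 + 5z) + √11.
The numerator becomes (11 + 5z) − 11 = 5z, so the expression simplifies to 5/(√(11 + 5z) + √11).
Letting z → 0 gives 5/(2√11) = 5*√(11)/22.

5*√(11)/22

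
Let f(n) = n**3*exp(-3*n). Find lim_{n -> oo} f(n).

Write as n^3/e^{3n}, an ∞/∞ form.
Exponential growth dominates any polynomial, so repeated L'Hôpital (or the standard result) gives 0.

0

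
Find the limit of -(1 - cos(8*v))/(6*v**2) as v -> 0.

-16/3

Substitution gives 0/0.
Use (1 − cos u)/u² → 1/2 with u = 8v: the limit is 8²/(2·(-6)) = -16/3.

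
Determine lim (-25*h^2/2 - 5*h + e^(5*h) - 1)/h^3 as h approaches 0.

Direct substitution gives 0/0.
Apply L'Hôpital: lim (-25*h + 5*e^(5*h) - 5)/(3*h^2), still 0/0.
Apply L'Hôpital: lim (25*e^(5*h) - 25)/(6*h), still 0/0.
After 3 applications of L'Hôpital's rule the quotient is (125*e^(5*h))/(6); substituting h = 0 gives 125/6.

125/6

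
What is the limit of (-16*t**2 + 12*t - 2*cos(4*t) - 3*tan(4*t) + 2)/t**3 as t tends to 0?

-64

Substitution gives 0/0 (the numerator vanishes to order 3).
Expand each term to order t^3: the coefficient of t^3 in -3·tan(4t) is -64 and in -2·cos(4t) is 0.
Lower-order terms cancel with the polynomial part, so the numerator is (-64)·t^3 + o(t^3), and the limit is (-64)/(1) = -64.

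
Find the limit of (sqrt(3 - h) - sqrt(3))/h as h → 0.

A 0/0 form; rationalise with √(3 - h) + √3. This collapses the numerator to -h, leaving -1/(√(3 - h) + √3) → -1/(2√3) = -√(3)/6.

-√(3)/6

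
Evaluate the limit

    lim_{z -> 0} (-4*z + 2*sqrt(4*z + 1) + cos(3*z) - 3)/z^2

Substitution gives 0/0 (the numerator vanishes to order 2).
Expand each term to order z^2: the coefficient of z^2 in 2·√(1 + 4z) is -4 and in cos(3z) is -9/2.
Lower-order terms cancel with the polynomial part, so the numerator is (-17/2)·z^2 + o(z^2), and the limit is (-17/2)/(1) = -17/2.

-17/2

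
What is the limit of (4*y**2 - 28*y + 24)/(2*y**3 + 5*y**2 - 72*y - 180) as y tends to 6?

At y = 6 both the top and bottom vanish — a removable singularity. Factoring out (y - 6) from each leaves (4*y - 4)/(2*y^2 + 17*y + 30), which at y = 6 equals 5/51.

5/51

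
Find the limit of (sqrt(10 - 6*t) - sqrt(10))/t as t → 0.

Substitution gives 0/0. Multiply numerator and denominator by the conjugate √(10 - 6t) + √10.
The numerator becomes (10 - 6t) − 10 = -6t, so the expression simplifies to -6/(√(10 - 6t) + √10).
Letting t → 0 gives -6/(2√10) = -3*√(10)/10.

-3*√(10)/10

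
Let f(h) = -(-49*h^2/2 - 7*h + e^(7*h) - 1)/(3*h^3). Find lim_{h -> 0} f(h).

Direct substitution gives 0/0.
Apply L'Hôpital: lim (-49*h + 7*e^(7*h) - 7)/(-9*h^2), still 0/0.
Apply L'Hôpital: lim (49*e^(7*h) - 49)/(-18*h), still 0/0.
After 3 applications of L'Hôpital's rule the quotient is (343*e^(7*h))/(-18); substituting h = 0 gives -343/18.

-343/18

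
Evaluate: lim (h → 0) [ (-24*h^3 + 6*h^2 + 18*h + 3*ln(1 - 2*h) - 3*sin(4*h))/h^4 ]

Substitution gives 0/0 (the numerator vanishes to order 4).
Expand each term to order h^4: the coefficient of h^4 in -3·sin(4h) is 0 and in 3·ln(1 - 2h) is -12.
Lower-order terms cancel with the polynomial part, so the numerator is (-12)·h^4 + o(h^4), and the limit is (-12)/(1) = -12.

-12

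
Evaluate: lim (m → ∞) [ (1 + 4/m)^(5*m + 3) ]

Let L be the limit and take ln: ln L = lim (5m + 3)·ln(1 + 4/m) = lim (5m + 3)·(4/m + O(1/m²)) = 20.
Hence L = e^(20).

e^(20)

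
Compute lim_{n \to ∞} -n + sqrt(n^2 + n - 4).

This has the form ∞ − ∞. Multiply and divide by the conjugate √(n^2 + n - 4) + n.
That gives (n - 4) / (√(n^2 + n - 4) + n).
Divide numerator and denominator by n: the limit is 1/(2·1) = 1/2.

1/2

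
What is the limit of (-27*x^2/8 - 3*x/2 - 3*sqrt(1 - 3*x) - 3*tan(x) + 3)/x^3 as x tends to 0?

Substitution gives 0/0; apply L'Hôpital's rule 3 times.
After differentiating numerator and denominator 3 times the quotient is (12/cos(x)^2 - 18/cos(x)^4 + 243/(8*(1 - 3*x)^(5/2)))/(6); at x = 0 this is 65/16.

65/16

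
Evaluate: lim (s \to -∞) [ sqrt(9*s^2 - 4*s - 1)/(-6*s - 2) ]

1/2

For large |s|, √(9*s^2 - 4*s - 1) ≈ √9·|s| and the denominator ≈ -6s.
Since s → −∞, |s| = −s, giving −√9/(-6) = 1/2.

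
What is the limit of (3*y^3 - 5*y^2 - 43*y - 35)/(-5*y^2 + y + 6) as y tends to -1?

-24/11

Direct substitution gives 0/0, so factor. Both numerator and denominator have (y + 1) as a factor.
After cancelling, the expression reduces to (3*y^2 - 8*y - 35)/(6 - 5*y).
Substituting y = -1 gives -24/11.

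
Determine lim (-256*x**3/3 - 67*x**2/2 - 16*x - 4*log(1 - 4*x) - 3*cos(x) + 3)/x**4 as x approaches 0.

Substitution gives 0/0 (the numerator vanishes to order 4).
Expand each term to order x^4: the coefficient of x^4 in -3·cos(x) is -1/8 and in -4·ln(1 - 4x) is 256.
Lower-order terms cancel with the polynomial part, so the numerator is (2047/8)·x^4 + o(x^4), and the limit is (2047/8)/(1) = 2047/8.

2047/8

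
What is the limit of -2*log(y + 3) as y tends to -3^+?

∞

As y → -3⁺, y + 3 → 0⁺ and ln(y + 3) → −∞.
Multiplying by -2 gives ∞.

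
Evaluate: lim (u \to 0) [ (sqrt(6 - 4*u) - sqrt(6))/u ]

-√(6)/3

A 0/0 form; rationalise with √(6 - 4u) + √6. This collapses the numerator to -4u, leaving -4/(√(6 - 4u) + √6) → -4/(2√6) = -√(6)/3.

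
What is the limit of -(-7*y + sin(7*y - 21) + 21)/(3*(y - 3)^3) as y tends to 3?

343/18

Direct substitution gives 0/0.
Apply L'Hôpital: lim (7*cos(7*y - 21) - 7)/(-9*(y - 3)^2), still 0/0.
Apply L'Hôpital: lim (-49*sin(7*y - 21))/(54 - 18*y), still 0/0.
After 3 applications of L'Hôpital's rule the quotient is (-343*cos(7*y - 21))/(-18); substituting y = 3 gives 343/18.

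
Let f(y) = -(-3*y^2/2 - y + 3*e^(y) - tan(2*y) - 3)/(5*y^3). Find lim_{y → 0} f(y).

13/30

Substitution gives 0/0 (the numerator vanishes to order 3).
Expand each term to order y^3: the coefficient of y^3 in −tan(2y) is -8/3 and in 3·e^(y) is 1/2.
Lower-order terms cancel with the polynomial part, so the numerator is (-13/6)·y^3 + o(y^3), and the limit is (-13/6)/(-5) = 13/30.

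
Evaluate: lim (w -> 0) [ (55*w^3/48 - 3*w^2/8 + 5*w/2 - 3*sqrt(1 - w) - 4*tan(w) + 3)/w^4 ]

Substitution gives 0/0 (the numerator vanishes to order 4).
Expand each term to order w^4: the coefficient of w^4 in -4·tan(w) is 0 and in -3·√(1 - w) is 15/128.
Lower-order terms cancel with the polynomial part, so the numerator is (15/128)·w^4 + o(w^4), and the limit is (15/128)/(1) = 15/128.

15/128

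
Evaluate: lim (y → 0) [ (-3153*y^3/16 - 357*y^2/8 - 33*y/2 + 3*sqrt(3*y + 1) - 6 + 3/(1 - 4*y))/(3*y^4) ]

32363/128

Substitution gives 0/0; apply L'Hôpital's rule 4 times.
After differentiating numerator and denominator 4 times the quotient is (-18432/(4*y - 1)^5 - 3645/(16*(3*y + 1)^(7/2)))/(72); at y = 0 this is 32363/128.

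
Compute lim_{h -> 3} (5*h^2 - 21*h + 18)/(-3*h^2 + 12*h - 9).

-3/2

Since h = 3 makes numerator and denominator zero, (h - 3) divides both.
Cancelling it gives (5*h - 6)/(3 - 3*h); now plug in h = 3 to get -3/2.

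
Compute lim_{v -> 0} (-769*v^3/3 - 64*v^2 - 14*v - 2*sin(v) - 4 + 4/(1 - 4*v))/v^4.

Substitution gives 0/0 (the numerator vanishes to order 4).
Expand each term to order v^4: the coefficient of v^4 in -2·sin(v) is 0 and in 4·1/(1 - 4v) is 1024.
Lower-order terms cancel with the polynomial part, so the numerator is (1024)·v^4 + o(v^4), and the limit is (1024)/(1) = 1024.

1024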